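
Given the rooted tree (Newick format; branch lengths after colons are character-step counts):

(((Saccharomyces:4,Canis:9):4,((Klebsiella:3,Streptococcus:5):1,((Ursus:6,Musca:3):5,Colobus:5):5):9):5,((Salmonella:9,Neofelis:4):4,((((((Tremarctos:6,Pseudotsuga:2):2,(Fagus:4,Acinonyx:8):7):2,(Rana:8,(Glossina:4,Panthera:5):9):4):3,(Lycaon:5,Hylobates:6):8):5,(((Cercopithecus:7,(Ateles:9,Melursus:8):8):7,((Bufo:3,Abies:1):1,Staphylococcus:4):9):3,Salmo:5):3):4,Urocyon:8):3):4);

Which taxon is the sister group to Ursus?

Musca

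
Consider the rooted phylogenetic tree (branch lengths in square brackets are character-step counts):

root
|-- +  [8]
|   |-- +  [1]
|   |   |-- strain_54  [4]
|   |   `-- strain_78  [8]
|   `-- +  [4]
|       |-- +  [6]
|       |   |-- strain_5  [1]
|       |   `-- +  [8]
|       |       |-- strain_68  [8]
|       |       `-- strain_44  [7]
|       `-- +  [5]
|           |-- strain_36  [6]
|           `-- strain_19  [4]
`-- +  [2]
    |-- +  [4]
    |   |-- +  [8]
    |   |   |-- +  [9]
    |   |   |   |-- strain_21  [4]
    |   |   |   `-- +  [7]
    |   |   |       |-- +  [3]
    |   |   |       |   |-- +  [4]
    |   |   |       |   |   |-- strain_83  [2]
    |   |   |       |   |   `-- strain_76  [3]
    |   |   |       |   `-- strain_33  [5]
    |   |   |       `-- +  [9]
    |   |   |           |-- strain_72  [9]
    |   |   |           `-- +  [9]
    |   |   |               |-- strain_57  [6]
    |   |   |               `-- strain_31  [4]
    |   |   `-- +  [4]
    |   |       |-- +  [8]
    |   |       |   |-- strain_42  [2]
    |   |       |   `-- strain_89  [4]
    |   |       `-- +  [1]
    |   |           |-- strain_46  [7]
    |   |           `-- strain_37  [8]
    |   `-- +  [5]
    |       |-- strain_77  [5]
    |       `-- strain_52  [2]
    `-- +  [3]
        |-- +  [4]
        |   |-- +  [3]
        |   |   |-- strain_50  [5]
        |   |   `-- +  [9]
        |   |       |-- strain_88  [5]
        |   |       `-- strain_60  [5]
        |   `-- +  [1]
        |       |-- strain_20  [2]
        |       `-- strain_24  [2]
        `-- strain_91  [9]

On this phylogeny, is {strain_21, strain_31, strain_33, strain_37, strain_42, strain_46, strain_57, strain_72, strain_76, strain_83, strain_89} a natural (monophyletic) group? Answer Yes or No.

The most recent common ancestor of these taxa subtends ((strain_21,(((strain_83,strain_76),strain_33),(strain_72,(strain_57,strain_31)))),((strain_42,strain_89),(strain_46,strain_37))).
That clade has exactly 11 tips — every listed taxon and nothing else — so the group is monophyletic.

Yes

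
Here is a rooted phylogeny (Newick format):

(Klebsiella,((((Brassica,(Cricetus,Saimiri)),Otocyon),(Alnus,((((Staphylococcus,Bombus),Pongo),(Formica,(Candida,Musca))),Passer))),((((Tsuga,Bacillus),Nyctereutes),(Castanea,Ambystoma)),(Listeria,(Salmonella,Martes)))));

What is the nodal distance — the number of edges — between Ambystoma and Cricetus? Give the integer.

9

The MRCA of Ambystoma and Cricetus is the node subtending ((((Brassica,(Cricetus,Saimiri)),Otocyon),(Alnus,((((Staphylococcus,Bombus),Pongo),(Formica,(Candida,Musca))),Passer))),((((Tsuga,Bacillus),Nyctereutes),(Castanea,Ambystoma)),(Listeria,(Salmonella,Martes)))).
From Ambystoma up to that node: 4 branches. From Cricetus up to the same node: 5 branches. Total: 4 + 5 = 9.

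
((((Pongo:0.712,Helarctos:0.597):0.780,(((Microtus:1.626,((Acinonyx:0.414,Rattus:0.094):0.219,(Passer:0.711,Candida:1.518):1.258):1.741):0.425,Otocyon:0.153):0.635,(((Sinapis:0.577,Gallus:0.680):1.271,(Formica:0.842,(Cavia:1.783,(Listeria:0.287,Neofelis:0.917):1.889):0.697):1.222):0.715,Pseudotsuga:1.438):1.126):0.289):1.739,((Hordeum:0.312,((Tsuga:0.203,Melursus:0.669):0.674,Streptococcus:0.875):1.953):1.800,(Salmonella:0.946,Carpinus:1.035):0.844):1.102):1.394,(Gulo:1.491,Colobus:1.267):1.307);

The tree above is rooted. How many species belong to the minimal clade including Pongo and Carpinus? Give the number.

21

The MRCA of Pongo and Carpinus is the node subtending (((Pongo,Helarctos),(((Microtus,((Acinonyx,Rattus),(Passer,Candida))),Otocyon),(((Sinapis,Gallus),(Formica,(Cavia,(Listeria,Neofelis)))),Pseudotsuga))),((Hordeum,((Tsuga,Melursus),Streptococcus)),(Salmonella,Carpinus))).
That clade contains 21 terminal taxa: Acinonyx, Candida, Carpinus, Cavia, Formica, Gallus, Helarctos, Hordeum, Listeria, Melursus, Microtus, Neofelis, Otocyon, Passer, Pongo, Pseudotsuga, Rattus, Salmonella, Sinapis, Streptococcus, Tsuga.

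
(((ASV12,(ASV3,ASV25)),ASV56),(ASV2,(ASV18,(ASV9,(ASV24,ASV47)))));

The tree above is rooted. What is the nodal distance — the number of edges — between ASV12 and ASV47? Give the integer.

8

The MRCA of ASV12 and ASV47 is the root of the tree.
From ASV12 up to that node: 3 branches. From ASV47 up to the same node: 5 branches. Total: 3 + 5 = 8.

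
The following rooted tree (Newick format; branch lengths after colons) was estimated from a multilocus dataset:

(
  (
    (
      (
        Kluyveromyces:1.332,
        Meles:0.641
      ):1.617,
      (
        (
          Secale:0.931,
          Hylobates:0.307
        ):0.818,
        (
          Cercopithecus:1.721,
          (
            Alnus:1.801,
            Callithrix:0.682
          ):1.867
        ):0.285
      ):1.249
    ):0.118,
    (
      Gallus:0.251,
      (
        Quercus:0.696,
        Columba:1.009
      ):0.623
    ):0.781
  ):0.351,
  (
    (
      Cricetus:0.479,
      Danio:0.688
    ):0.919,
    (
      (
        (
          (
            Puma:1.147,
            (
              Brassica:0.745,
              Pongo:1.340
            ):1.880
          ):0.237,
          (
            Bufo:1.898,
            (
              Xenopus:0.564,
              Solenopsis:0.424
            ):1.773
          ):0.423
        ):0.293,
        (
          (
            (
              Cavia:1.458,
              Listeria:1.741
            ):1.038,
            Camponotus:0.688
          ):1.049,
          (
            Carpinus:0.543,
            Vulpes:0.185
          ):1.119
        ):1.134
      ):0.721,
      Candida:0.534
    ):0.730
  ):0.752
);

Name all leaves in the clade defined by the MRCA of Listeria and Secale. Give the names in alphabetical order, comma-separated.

Tracing Listeria: it sits inside (Cavia,Listeria).
Tracing Secale: it sits inside (Secale,Hylobates).
The smallest clade enclosing both is the whole tree (their MRCA is the root), so the answer is all 24 tips in alphabetical order.

Alnus, Brassica, Bufo, Callithrix, Camponotus, Candida, Carpinus, Cavia, Cercopithecus, Columba, Cricetus, Danio, Gallus, Hylobates, Kluyveromyces, Listeria, Meles, Pongo, Puma, Quercus, Secale, Solenopsis, Vulpes, Xenopus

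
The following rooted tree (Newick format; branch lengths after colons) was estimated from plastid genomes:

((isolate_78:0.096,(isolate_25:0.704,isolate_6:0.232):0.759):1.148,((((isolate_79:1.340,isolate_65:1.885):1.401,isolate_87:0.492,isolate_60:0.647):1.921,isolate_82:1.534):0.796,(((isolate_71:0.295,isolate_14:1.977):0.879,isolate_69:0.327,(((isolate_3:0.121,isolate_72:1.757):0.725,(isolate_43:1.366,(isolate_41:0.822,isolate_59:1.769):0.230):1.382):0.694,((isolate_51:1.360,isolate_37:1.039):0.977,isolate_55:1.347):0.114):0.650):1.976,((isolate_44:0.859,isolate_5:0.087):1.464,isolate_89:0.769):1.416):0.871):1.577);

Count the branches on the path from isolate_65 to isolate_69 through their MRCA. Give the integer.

The MRCA of isolate_65 and isolate_69 is the node subtending ((((isolate_79,isolate_65),isolate_87,isolate_60),isolate_82),(((isolate_71,isolate_14),isolate_69,(((isolate_3,isolate_72),(isolate_43,(isolate_41,isolate_59))),((isolate_51,isolate_37),isolate_55))),((isolate_44,isolate_5),isolate_89))).
From isolate_65 up to that node: 4 branches. From isolate_69 up to the same node: 3 branches. Total: 4 + 3 = 7.

7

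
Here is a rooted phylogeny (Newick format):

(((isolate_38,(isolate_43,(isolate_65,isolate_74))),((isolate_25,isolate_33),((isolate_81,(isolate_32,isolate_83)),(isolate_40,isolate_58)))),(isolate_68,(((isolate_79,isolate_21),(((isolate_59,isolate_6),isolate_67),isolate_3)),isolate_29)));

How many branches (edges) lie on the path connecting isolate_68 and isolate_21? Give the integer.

The MRCA of isolate_68 and isolate_21 is the node subtending (isolate_68,(((isolate_79,isolate_21),(((isolate_59,isolate_6),isolate_67),isolate_3)),isolate_29)).
From isolate_68 up to that node: 1 branch. From isolate_21 up to the same node: 4 branches. Total: 1 + 4 = 5.

5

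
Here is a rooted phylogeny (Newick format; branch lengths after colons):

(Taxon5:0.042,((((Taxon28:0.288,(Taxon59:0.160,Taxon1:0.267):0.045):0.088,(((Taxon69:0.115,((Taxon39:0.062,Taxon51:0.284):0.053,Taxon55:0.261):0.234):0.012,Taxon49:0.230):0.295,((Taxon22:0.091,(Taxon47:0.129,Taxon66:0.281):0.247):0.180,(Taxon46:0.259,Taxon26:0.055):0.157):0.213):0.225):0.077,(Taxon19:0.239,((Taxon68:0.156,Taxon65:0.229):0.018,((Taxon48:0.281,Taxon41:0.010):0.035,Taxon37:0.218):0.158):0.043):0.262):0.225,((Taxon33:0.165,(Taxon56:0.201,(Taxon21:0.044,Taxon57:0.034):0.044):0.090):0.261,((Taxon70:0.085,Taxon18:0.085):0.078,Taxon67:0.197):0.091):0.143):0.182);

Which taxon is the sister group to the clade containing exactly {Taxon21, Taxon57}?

The clade containing exactly {Taxon21, Taxon57} attaches to the tree at the node subtending (Taxon56,(Taxon21,Taxon57)).
The other lineage descending from that same node — the sister group — is the single tip Taxon56.

Taxon56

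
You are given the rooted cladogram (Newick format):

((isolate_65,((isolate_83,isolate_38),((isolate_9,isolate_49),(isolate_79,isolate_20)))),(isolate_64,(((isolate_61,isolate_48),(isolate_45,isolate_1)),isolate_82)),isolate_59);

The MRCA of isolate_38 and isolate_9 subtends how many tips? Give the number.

The MRCA of isolate_38 and isolate_9 is the node subtending ((isolate_83,isolate_38),((isolate_9,isolate_49),(isolate_79,isolate_20))).
That clade contains 6 terminal taxa: isolate_20, isolate_38, isolate_49, isolate_79, isolate_83, isolate_9.

6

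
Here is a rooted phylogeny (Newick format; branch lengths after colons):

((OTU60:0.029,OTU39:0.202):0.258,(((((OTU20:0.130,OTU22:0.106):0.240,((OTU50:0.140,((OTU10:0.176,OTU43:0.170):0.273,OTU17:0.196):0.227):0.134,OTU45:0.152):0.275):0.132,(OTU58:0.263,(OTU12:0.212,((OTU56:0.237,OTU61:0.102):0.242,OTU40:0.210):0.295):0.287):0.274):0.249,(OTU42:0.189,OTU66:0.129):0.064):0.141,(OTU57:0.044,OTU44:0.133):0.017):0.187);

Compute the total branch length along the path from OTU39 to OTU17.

2.001

The path runs OTU39 → … → MRCA → … → OTU17; the MRCA is the root of the tree.
Branch lengths along that path: 0.202 + 0.258 + 0.187 + 0.141 + 0.249 + 0.132 + 0.275 + 0.134 + 0.227 + 0.196 = 2.001.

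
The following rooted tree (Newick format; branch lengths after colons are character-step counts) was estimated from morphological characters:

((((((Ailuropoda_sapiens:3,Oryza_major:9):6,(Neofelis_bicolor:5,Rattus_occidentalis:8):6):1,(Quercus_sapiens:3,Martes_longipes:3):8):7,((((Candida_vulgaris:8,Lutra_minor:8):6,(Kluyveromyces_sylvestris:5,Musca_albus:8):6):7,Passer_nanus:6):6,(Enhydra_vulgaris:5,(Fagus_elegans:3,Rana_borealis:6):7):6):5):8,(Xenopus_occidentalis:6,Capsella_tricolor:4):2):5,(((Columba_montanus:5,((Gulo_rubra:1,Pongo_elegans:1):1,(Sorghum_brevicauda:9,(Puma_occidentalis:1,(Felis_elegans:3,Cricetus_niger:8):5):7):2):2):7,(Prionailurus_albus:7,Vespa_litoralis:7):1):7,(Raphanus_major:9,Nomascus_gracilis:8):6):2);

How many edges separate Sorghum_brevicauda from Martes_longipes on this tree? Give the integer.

11

The MRCA of Sorghum_brevicauda and Martes_longipes is the root of the tree.
From Sorghum_brevicauda up to that node: 6 branches. From Martes_longipes up to the same node: 5 branches. Total: 6 + 5 = 11.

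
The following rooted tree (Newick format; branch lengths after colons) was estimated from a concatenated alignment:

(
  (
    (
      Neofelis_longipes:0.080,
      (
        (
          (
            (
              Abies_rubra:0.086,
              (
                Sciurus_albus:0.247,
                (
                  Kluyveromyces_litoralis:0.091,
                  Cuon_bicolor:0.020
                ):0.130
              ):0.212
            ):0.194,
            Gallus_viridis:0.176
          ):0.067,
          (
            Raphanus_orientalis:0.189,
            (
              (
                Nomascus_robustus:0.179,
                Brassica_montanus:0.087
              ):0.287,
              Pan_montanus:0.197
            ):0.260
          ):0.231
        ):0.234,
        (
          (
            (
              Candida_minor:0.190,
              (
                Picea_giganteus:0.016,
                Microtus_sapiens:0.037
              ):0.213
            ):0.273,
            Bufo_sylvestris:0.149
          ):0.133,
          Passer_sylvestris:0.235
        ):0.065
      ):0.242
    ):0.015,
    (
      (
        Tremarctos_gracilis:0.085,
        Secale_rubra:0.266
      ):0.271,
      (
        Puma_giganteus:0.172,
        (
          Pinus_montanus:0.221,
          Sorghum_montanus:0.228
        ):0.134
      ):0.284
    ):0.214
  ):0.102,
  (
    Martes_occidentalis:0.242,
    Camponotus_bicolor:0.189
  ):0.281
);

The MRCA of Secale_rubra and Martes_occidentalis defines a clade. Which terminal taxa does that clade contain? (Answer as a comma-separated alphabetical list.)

Tracing Secale_rubra: it sits inside (Tremarctos_gracilis,Secale_rubra).
Tracing Martes_occidentalis: it sits inside (Martes_occidentalis,Camponotus_bicolor).
The smallest clade enclosing both is the whole tree (their MRCA is the root), so the answer is all 22 tips in alphabetical order.

Abies_rubra, Brassica_montanus, Bufo_sylvestris, Camponotus_bicolor, Candida_minor, Cuon_bicolor, Gallus_viridis, Kluyveromyces_litoralis, Martes_occidentalis, Microtus_sapiens, Neofelis_longipes, Nomascus_robustus, Pan_montanus, Passer_sylvestris, Picea_giganteus, Pinus_montanus, Puma_giganteus, Raphanus_orientalis, Sciurus_albus, Secale_rubra, Sorghum_montanus, Tremarctos_gracilis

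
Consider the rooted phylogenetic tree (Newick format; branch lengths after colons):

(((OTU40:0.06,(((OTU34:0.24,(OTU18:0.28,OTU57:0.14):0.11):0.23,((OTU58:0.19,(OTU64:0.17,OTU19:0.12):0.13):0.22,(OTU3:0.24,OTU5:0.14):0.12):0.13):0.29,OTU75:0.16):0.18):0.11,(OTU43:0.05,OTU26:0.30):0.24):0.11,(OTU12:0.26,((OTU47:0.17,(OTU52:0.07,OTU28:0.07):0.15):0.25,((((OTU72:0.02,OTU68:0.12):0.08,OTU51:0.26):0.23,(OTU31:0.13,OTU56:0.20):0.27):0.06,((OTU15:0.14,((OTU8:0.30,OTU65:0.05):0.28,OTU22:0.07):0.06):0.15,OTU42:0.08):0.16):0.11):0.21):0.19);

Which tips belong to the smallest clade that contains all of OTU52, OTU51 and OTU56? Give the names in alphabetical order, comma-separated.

Tracing OTU52: it sits inside (OTU52,OTU28).
Tracing OTU51: it sits inside ((OTU72,OTU68),OTU51).
Tracing OTU56: it sits inside (OTU31,OTU56).
The smallest clade enclosing all 3 is ((OTU47,(OTU52,OTU28)),((((OTU72,OTU68),OTU51),(OTU31,OTU56)),((OTU15,((OTU8,OTU65),OTU22)),OTU42))); the answer is its 13 terminal taxa in alphabetical order.

OTU15, OTU22, OTU28, OTU31, OTU42, OTU47, OTU51, OTU52, OTU56, OTU65, OTU68, OTU72, OTU8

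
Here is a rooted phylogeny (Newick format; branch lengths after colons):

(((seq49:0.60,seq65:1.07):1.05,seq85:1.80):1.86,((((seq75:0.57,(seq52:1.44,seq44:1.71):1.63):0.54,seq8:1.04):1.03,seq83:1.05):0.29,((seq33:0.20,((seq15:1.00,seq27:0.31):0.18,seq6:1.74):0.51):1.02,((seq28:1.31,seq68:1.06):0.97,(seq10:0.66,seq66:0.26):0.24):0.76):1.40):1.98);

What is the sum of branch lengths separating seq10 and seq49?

The path runs seq10 → … → MRCA → … → seq49; the MRCA is the root of the tree.
Branch lengths along that path: 0.66 + 0.24 + 0.76 + 1.40 + 1.98 + 1.86 + 1.05 + 0.60 = 8.55.

8.55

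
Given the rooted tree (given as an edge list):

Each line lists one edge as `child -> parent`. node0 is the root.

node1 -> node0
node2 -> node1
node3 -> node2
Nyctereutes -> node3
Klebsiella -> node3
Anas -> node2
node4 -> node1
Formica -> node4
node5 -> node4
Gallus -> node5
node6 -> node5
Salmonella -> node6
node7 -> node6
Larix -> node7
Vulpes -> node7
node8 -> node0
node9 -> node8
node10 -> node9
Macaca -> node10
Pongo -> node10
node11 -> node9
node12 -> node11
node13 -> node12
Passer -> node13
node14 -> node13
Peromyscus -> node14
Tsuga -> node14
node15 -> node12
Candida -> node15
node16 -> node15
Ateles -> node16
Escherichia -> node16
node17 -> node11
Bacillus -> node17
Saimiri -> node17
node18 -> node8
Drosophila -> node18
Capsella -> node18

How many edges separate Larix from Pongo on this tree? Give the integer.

10

The MRCA of Larix and Pongo is the root of the tree.
From Larix up to that node: 6 branches. From Pongo up to the same node: 4 branches. Total: 6 + 4 = 10.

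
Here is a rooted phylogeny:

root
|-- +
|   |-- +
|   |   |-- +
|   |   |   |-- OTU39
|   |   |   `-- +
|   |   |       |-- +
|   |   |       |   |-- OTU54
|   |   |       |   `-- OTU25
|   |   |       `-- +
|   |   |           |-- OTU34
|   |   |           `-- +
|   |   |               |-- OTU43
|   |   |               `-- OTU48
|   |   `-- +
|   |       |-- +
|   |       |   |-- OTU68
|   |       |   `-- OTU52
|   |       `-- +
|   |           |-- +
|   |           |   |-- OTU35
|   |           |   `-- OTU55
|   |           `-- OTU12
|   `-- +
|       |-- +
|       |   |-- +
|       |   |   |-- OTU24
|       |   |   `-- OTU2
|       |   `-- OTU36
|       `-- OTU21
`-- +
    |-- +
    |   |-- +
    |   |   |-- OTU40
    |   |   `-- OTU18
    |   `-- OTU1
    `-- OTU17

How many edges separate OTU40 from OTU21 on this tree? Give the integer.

The MRCA of OTU40 and OTU21 is the root of the tree.
From OTU40 up to that node: 4 branches. From OTU21 up to the same node: 3 branches. Total: 4 + 3 = 7.

7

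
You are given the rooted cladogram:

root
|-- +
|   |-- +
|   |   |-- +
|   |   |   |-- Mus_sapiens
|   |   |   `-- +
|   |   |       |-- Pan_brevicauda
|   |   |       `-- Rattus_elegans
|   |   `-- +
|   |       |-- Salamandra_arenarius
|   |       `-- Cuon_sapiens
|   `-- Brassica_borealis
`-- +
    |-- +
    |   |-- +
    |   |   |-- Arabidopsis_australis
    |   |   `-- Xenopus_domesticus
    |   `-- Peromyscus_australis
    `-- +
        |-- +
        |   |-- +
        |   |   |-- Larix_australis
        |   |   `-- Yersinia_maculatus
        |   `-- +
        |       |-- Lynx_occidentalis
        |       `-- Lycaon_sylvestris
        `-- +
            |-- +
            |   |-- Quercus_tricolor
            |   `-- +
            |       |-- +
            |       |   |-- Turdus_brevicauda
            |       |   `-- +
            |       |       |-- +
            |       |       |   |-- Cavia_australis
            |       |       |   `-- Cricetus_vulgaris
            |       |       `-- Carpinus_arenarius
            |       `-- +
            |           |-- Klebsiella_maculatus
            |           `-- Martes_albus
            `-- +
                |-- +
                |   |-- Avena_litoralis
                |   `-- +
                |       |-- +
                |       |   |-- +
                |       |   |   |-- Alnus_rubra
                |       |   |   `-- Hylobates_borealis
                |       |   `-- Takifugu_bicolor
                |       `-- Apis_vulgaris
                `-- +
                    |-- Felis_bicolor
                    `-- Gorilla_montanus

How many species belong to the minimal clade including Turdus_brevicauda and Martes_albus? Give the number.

6

The MRCA of Turdus_brevicauda and Martes_albus is the node subtending ((Turdus_brevicauda,((Cavia_australis,Cricetus_vulgaris),Carpinus_arenarius)),(Klebsiella_maculatus,Martes_albus)).
That clade contains 6 terminal taxa: Carpinus_arenarius, Cavia_australis, Cricetus_vulgaris, Klebsiella_maculatus, Martes_albus, Turdus_brevicauda.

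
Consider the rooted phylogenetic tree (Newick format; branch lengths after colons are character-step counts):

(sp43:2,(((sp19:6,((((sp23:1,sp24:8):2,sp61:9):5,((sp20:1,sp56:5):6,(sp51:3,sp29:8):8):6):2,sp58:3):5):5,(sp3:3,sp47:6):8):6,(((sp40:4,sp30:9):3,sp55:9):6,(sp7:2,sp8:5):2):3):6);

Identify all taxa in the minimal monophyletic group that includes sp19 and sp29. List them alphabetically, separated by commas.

sp19, sp20, sp23, sp24, sp29, sp51, sp56, sp58, sp61

Tracing sp19: it sits inside (sp19,((((sp23,sp24),sp61),((sp20,sp56),(sp51,sp29))),sp58)).
Tracing sp29: it sits inside (sp51,sp29).
The smallest clade enclosing both is (sp19,((((sp23,sp24),sp61),((sp20,sp56),(sp51,sp29))),sp58)); the answer is its 9 terminal taxa in alphabetical order.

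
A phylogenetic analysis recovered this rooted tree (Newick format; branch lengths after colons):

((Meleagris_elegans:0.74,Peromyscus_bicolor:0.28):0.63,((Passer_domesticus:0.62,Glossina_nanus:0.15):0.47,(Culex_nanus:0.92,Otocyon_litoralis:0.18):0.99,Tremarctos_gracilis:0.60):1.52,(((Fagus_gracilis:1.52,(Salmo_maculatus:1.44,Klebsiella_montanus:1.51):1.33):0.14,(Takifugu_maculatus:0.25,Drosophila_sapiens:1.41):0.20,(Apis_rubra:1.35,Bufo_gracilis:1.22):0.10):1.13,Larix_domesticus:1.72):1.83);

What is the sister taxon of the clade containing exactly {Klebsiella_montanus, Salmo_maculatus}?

Fagus_gracilis

The clade containing exactly {Klebsiella_montanus, Salmo_maculatus} attaches to the tree at the node subtending (Fagus_gracilis,(Salmo_maculatus,Klebsiella_montanus)).
The other lineage descending from that same node — the sister group — is the single tip Fagus_gracilis.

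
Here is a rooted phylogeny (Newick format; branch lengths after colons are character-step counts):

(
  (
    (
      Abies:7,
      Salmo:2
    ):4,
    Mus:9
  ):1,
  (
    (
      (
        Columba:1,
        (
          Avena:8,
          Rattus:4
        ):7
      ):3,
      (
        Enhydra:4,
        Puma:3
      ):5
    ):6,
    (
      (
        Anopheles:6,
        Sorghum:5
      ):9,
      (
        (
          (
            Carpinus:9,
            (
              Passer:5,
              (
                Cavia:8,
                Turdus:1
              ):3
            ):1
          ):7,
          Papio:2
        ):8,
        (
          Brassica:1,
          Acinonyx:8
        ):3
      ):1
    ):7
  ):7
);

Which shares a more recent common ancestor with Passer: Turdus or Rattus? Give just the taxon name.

Turdus

The MRCA of Passer and Turdus subtends (Passer,(Cavia,Turdus)) (3 taxa).
The MRCA of Passer and Rattus subtends (((Columba,(Avena,Rattus)),(Enhydra,Puma)),((Anopheles,Sorghum),(((Carpinus,(Passer,(Cavia,Turdus))),Papio),(Brassica,Acinonyx)))) (14 taxa).
The first is nested inside the second, so Passer shares a more recent common ancestor with Turdus.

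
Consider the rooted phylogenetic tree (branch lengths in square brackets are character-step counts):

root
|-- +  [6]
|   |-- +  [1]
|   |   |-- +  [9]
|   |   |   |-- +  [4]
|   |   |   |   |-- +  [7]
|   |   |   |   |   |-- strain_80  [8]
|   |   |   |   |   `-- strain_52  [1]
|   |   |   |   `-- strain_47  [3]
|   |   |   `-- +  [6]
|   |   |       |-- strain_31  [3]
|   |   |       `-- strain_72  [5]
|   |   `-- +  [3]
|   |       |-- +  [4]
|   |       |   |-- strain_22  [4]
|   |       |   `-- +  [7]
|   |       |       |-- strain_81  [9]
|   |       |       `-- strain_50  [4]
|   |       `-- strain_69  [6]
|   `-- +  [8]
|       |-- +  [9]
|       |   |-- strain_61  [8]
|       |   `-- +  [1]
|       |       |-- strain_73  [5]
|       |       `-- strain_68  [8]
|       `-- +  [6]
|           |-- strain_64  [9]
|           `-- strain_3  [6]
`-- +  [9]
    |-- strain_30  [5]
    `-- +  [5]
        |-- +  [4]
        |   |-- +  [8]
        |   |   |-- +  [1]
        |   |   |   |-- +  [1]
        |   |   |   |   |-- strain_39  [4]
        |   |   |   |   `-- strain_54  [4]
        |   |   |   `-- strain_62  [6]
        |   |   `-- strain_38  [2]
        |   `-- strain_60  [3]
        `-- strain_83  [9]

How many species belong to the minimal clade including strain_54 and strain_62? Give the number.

The MRCA of strain_54 and strain_62 is the node subtending ((strain_39,strain_54),strain_62).
That clade contains 3 terminal taxa: strain_39, strain_54, strain_62.

3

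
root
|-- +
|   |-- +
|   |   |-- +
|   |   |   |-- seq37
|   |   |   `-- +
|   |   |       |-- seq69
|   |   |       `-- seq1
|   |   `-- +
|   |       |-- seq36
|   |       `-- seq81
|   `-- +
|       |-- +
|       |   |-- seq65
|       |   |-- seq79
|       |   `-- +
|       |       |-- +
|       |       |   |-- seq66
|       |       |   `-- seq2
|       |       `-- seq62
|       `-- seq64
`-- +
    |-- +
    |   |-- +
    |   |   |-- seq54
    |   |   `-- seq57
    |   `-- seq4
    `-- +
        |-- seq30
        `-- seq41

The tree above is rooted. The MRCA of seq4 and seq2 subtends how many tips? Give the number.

16

The MRCA of seq4 and seq2 is the root, so the clade is the entire tree.
That clade contains 16 terminal taxa: seq1, seq2, seq30, seq36, seq37, seq4, seq41, seq54, seq57, seq62, seq64, seq65, seq66, seq69, seq79, seq81.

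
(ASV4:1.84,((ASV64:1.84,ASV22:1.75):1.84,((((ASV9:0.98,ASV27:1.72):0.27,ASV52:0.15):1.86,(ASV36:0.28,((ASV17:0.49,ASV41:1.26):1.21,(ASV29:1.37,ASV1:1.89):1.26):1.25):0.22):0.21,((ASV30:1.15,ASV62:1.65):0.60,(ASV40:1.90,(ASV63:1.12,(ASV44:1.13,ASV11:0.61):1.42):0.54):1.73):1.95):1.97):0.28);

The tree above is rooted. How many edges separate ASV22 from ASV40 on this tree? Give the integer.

The MRCA of ASV22 and ASV40 is the node subtending ((ASV64,ASV22),((((ASV9,ASV27),ASV52),(ASV36,((ASV17,ASV41),(ASV29,ASV1)))),((ASV30,ASV62),(ASV40,(ASV63,(ASV44,ASV11)))))).
From ASV22 up to that node: 2 branches. From ASV40 up to the same node: 4 branches. Total: 2 + 4 = 6.

6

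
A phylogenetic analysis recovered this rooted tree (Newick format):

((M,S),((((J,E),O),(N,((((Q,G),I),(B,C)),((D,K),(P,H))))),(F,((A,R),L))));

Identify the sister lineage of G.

G attaches to the tree at the node subtending (Q,G).
The other lineage descending from that same node — the sister group — is the single tip Q.

Q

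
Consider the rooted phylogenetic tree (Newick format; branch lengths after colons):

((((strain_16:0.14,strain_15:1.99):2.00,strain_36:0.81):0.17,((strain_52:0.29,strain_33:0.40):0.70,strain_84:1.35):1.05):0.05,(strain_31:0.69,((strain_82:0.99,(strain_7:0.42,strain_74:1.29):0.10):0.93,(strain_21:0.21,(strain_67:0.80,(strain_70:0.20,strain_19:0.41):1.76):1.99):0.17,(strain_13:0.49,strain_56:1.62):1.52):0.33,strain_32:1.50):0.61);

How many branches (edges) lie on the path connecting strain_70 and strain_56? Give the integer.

The MRCA of strain_70 and strain_56 is the node subtending ((strain_82,(strain_7,strain_74)),(strain_21,(strain_67,(strain_70,strain_19))),(strain_13,strain_56)).
From strain_70 up to that node: 4 branches. From strain_56 up to the same node: 2 branches. Total: 4 + 2 = 6.

6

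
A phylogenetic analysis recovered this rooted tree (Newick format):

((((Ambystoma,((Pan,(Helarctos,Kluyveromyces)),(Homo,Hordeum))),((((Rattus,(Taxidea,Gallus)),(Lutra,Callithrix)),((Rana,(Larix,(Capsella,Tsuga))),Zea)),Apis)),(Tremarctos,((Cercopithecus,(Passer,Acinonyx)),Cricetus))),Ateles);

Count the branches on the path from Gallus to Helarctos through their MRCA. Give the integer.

The MRCA of Gallus and Helarctos is the node subtending ((Ambystoma,((Pan,(Helarctos,Kluyveromyces)),(Homo,Hordeum))),((((Rattus,(Taxidea,Gallus)),(Lutra,Callithrix)),((Rana,(Larix,(Capsella,Tsuga))),Zea)),Apis)).
From Gallus up to that node: 6 branches. From Helarctos up to the same node: 5 branches. Total: 6 + 5 = 11.

11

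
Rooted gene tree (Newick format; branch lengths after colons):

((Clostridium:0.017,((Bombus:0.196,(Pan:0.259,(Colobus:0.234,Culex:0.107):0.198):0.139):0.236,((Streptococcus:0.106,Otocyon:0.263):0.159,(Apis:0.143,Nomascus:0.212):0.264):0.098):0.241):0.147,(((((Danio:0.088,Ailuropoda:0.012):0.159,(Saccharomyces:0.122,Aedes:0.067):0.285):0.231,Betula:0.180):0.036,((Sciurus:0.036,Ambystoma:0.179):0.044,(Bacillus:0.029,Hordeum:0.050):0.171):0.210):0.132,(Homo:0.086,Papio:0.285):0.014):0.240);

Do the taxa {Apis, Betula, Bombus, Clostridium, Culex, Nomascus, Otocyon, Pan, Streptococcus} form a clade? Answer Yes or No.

The MRCA of the listed taxa is the root, so the smallest clade containing them is the whole tree.
That clade also contains Aedes, Ailuropoda, Ambystoma, Bacillus, Colobus, Danio, Homo, Hordeum, Papio, Saccharomyces, Sciurus, which are not in the proposed group, so the group is not monophyletic.

No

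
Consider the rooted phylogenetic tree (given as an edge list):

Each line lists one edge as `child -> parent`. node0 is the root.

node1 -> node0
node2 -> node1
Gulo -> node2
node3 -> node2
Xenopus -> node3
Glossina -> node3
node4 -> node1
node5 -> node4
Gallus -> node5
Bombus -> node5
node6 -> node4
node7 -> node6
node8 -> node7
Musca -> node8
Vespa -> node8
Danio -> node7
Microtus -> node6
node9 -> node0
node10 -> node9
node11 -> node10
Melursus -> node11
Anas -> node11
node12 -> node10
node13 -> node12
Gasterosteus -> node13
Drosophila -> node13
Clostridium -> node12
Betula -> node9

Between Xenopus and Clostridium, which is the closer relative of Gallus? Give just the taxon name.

The MRCA of Gallus and Xenopus subtends ((Gulo,(Xenopus,Glossina)),((Gallus,Bombus),(((Musca,Vespa),Danio),Microtus))) (9 taxa).
The MRCA of Gallus and Clostridium is the root, subtending the entire tree (15 taxa).
The first is nested inside the second, so Gallus shares a more recent common ancestor with Xenopus.

Xenopus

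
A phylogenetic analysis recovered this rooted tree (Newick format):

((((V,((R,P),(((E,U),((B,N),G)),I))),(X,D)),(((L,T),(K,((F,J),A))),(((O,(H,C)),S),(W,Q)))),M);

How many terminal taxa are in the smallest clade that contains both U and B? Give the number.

5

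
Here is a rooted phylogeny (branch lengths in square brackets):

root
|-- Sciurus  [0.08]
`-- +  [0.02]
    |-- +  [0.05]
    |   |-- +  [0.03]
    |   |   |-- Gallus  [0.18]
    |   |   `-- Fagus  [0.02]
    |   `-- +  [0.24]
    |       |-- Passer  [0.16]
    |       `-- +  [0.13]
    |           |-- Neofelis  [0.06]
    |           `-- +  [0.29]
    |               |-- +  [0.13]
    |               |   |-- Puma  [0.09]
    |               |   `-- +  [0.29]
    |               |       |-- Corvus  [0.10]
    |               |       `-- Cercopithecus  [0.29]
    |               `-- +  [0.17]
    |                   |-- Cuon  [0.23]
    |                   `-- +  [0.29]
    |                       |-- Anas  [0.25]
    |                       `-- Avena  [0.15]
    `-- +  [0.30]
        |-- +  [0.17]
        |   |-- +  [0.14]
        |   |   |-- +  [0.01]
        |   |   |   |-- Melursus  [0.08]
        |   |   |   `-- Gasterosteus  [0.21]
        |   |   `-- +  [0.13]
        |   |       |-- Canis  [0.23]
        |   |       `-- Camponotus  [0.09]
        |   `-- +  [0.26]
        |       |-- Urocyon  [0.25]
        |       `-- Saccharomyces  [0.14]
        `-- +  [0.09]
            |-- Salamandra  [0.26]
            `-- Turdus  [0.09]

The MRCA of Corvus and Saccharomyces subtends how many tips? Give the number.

18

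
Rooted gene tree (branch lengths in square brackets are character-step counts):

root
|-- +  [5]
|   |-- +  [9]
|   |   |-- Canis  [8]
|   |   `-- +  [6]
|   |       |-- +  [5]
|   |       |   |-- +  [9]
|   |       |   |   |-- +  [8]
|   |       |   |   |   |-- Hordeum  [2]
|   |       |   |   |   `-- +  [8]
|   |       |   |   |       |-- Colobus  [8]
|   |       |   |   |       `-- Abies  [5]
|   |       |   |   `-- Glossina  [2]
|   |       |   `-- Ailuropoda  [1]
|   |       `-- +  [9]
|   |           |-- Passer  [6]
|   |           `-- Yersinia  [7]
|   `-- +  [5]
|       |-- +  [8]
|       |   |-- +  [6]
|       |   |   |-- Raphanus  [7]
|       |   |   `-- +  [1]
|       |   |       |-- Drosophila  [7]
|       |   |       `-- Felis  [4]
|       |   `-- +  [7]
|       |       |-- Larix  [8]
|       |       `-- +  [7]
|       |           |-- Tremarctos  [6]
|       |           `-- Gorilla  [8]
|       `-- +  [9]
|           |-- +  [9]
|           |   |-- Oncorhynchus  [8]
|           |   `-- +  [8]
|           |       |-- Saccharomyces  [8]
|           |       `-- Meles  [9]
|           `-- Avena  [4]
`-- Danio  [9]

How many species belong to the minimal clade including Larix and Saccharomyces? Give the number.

The MRCA of Larix and Saccharomyces is the node subtending (((Raphanus,(Drosophila,Felis)),(Larix,(Tremarctos,Gorilla))),((Oncorhynchus,(Saccharomyces,Meles)),Avena)).
That clade contains 10 terminal taxa: Avena, Drosophila, Felis, Gorilla, Larix, Meles, Oncorhynchus, Raphanus, Saccharomyces, Tremarctos.

10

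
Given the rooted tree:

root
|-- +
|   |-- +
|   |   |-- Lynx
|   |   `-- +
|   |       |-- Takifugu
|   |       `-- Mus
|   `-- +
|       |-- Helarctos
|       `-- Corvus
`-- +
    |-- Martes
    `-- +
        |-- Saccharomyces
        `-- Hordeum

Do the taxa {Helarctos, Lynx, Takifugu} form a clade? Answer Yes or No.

No

The MRCA of the listed taxa subtends ((Lynx,(Takifugu,Mus)),(Helarctos,Corvus)).
That clade also contains Corvus, Mus, which are not in the proposed group, so the group is not monophyletic.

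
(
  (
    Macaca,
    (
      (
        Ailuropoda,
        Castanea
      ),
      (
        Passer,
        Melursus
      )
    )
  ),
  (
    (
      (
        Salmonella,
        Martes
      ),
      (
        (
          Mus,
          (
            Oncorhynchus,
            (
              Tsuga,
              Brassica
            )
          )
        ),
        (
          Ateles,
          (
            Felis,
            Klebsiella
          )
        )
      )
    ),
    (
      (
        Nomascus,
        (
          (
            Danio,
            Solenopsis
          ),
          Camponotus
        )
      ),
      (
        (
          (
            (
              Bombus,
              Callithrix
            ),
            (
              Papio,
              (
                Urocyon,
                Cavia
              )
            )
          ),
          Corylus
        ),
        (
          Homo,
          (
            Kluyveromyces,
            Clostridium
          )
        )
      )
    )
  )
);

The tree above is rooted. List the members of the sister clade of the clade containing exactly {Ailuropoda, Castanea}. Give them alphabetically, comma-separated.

The clade containing exactly {Ailuropoda, Castanea} attaches to the tree at the node subtending ((Ailuropoda,Castanea),(Passer,Melursus)).
The other lineage descending from that same node — the sister group — is (Passer,Melursus); its 2 tips in alphabetical order are the answer.

Melursus, Passer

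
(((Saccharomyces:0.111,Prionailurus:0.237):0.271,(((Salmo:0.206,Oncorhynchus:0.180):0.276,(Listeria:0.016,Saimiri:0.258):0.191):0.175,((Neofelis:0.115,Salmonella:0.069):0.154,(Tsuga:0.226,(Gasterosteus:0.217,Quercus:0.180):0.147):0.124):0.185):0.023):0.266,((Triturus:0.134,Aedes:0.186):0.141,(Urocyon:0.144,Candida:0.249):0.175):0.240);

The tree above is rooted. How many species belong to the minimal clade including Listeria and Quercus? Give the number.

The MRCA of Listeria and Quercus is the node subtending (((Salmo,Oncorhynchus),(Listeria,Saimiri)),((Neofelis,Salmonella),(Tsuga,(Gasterosteus,Quercus)))).
That clade contains 9 terminal taxa: Gasterosteus, Listeria, Neofelis, Oncorhynchus, Quercus, Saimiri, Salmo, Salmonella, Tsuga.

9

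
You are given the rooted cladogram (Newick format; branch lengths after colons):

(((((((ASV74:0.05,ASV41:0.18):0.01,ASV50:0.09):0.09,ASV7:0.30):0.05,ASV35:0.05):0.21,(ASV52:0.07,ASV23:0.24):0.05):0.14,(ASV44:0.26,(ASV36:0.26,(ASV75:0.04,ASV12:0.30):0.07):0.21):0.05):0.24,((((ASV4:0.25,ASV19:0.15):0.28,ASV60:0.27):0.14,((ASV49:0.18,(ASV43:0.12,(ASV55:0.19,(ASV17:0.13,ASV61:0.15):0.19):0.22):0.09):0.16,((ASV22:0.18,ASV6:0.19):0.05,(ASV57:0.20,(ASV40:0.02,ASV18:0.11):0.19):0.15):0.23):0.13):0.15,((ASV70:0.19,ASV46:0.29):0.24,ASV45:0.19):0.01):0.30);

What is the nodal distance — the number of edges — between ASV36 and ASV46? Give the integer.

The MRCA of ASV36 and ASV46 is the root of the tree.
From ASV36 up to that node: 4 branches. From ASV46 up to the same node: 4 branches. Total: 4 + 4 = 8.

8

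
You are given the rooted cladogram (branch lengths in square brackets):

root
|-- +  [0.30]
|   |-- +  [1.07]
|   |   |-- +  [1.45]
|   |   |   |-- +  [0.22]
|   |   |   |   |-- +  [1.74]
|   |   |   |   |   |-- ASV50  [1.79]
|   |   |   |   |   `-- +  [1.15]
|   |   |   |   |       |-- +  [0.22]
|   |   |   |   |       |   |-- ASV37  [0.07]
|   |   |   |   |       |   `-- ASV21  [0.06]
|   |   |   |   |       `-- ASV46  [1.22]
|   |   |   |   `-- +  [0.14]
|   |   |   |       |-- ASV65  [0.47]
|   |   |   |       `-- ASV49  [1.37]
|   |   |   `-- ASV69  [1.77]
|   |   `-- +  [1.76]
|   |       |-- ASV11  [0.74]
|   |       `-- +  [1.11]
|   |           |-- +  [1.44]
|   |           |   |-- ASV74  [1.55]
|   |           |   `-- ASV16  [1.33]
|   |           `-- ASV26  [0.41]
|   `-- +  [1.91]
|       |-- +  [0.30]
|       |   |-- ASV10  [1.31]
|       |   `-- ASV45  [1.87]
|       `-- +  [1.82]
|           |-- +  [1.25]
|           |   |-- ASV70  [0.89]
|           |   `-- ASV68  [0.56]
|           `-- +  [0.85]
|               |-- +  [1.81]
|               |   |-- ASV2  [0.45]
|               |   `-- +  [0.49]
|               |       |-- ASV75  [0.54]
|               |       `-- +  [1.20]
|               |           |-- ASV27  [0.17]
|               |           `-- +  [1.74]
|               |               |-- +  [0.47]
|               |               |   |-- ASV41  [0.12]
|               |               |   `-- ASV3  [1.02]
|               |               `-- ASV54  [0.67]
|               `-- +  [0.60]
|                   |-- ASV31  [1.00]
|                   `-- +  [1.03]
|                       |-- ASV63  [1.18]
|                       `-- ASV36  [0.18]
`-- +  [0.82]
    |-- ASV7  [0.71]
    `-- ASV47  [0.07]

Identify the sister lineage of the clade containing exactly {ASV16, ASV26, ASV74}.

The clade containing exactly {ASV16, ASV26, ASV74} attaches to the tree at the node subtending (ASV11,((ASV74,ASV16),ASV26)).
The other lineage descending from that same node — the sister group — is the single tip ASV11.

ASV11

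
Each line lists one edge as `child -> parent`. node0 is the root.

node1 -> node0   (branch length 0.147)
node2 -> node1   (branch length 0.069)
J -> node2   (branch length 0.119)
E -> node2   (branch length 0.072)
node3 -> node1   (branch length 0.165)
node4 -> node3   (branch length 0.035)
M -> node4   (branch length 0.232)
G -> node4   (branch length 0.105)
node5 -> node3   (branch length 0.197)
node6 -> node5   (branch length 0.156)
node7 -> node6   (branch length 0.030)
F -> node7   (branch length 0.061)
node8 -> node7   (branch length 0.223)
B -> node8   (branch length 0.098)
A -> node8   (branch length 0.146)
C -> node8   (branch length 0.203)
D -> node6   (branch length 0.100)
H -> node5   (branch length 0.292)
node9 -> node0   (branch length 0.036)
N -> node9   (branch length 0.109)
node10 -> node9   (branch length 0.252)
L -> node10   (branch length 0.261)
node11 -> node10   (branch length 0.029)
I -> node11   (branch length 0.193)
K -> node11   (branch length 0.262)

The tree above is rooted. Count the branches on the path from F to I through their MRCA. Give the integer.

10

The MRCA of F and I is the root of the tree.
From F up to that node: 6 branches. From I up to the same node: 4 branches. Total: 6 + 4 = 10.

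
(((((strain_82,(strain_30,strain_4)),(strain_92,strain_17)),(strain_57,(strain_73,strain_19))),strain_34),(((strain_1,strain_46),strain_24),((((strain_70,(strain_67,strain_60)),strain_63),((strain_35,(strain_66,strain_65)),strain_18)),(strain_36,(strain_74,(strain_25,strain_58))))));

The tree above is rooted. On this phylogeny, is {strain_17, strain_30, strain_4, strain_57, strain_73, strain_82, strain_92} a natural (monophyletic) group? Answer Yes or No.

No

The MRCA of the listed taxa subtends (((strain_82,(strain_30,strain_4)),(strain_92,strain_17)),(strain_57,(strain_73,strain_19))).
That clade also contains strain_19, which is not in the proposed group, so the group is not monophyletic.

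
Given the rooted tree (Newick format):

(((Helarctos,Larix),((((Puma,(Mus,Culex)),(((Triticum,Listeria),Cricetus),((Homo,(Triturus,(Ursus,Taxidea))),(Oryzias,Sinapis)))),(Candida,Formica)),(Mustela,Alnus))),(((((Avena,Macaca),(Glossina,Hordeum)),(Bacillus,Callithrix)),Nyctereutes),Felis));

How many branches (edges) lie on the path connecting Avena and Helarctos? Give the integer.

9

The MRCA of Avena and Helarctos is the root of the tree.
From Avena up to that node: 6 branches. From Helarctos up to the same node: 3 branches. Total: 6 + 3 = 9.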